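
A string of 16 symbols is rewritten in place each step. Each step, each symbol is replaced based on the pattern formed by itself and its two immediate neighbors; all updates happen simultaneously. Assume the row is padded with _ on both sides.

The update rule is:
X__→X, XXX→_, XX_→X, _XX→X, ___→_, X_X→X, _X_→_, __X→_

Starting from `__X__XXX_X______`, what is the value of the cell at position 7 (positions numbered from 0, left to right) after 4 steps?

X

___X_X_XX_X_____
____X_XXXX_X____
_____XX__XX_X___
_____XXX_XXX_X__
position 7 holds X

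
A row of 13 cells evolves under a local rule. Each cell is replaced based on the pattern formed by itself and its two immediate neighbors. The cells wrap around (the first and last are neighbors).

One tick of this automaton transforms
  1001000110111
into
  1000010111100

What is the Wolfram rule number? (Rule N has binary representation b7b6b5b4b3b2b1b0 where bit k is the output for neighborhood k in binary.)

105

position 11: 111 → 0  (bit 7 = 0)
position 0: 110 → 1  (bit 6 = 1)
position 9: 101 → 1  (bit 5 = 1)
position 1: 100 → 0  (bit 4 = 0)
position 7: 011 → 1  (bit 3 = 1)
position 3: 010 → 0  (bit 2 = 0)
position 2: 001 → 0  (bit 1 = 0)
position 5: 000 → 1  (bit 0 = 1)
bits b7..b0 = 01101001 = 105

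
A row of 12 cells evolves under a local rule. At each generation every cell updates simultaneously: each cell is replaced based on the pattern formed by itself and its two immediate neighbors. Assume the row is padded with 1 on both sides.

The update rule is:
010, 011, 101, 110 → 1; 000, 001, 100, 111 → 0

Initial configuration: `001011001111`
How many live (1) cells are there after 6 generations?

3

001111001000
001001001000
001001001000  (fixed point — unchanged through generation 6)
count of 1: 3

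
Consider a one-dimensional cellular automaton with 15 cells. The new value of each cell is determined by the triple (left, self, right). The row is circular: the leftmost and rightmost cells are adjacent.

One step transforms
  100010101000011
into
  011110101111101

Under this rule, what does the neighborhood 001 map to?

1

At position 3 the neighborhood is 001; the next row has 1 there.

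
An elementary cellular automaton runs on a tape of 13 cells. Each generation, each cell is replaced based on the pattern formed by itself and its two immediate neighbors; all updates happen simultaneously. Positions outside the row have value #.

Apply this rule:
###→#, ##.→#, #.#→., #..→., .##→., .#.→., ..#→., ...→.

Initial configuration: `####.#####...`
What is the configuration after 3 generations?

####..####...
####...###...
####....##...

####....##...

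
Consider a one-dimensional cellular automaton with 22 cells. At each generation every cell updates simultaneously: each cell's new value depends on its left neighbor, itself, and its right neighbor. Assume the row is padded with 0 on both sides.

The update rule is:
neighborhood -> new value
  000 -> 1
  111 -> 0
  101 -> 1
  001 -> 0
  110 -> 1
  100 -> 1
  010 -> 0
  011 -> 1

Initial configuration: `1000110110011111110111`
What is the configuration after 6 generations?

0100101011111001101111

0110111111010000011101
0111100001101111010110
0100111101111001101111
0010100111001101111001
1001010101101111001100
0100101011111001101111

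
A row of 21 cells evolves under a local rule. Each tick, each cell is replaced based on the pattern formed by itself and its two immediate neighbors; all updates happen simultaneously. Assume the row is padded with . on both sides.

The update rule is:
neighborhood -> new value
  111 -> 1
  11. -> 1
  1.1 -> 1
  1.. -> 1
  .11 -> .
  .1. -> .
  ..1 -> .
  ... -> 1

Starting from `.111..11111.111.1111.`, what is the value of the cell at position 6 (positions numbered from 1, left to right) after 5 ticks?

tick 1: ..111..11111.111.1111
tick 2: 1..111..11111.111.111
tick 3: .1..111..11111.111.11
tick 4: ..1..111..11111.111.1
tick 5: 1..1..111..11111.111.
position 6 holds .

.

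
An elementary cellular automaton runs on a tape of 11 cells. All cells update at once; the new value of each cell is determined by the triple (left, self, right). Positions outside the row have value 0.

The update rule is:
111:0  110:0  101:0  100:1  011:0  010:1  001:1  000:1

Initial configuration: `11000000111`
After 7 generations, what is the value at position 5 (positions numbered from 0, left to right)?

1

generation 1: 00111111000
generation 2: 11000000111  (repeats generation 0; period 2)
generation 7: 00111111000
position 5 holds 1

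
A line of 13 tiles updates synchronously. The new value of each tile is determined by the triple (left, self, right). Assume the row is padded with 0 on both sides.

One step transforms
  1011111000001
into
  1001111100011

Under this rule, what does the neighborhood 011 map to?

0

At position 2 the neighborhood is 011; the next row has 0 there.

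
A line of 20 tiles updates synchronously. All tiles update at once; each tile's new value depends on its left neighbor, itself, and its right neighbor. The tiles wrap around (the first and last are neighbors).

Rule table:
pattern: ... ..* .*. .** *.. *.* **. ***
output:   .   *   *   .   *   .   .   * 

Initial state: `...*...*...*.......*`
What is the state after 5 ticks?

tick 1: *.***.***.***.....**
tick 2: ...*...*...*.*...*.*
tick 3: *.***.***.**.**.**.*
tick 4: ...*...*............
tick 5: ..***.***...........

..***.***...........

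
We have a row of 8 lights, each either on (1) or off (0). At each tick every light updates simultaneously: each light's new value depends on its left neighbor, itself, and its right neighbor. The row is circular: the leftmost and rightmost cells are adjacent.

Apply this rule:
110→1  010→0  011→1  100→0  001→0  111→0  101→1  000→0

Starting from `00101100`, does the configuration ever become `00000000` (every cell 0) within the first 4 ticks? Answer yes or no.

00011100
00010100
00001000
00000000
all cells are 0 at tick 4

yes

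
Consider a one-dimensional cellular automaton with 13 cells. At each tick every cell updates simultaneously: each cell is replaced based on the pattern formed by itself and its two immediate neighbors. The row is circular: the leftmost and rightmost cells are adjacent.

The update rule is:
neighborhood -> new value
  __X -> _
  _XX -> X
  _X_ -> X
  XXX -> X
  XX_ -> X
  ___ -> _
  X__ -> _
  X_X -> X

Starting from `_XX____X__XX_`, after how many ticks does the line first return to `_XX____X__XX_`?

1

_XX____X__XX_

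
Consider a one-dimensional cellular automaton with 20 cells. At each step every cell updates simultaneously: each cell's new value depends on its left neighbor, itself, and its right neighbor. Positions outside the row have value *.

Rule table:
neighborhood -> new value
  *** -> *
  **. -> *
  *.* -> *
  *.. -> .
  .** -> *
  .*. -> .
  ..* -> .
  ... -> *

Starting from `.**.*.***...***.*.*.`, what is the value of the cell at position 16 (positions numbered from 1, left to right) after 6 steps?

*

****.****.*.****.*.*
**********.******.**
********************
********************  (fixed point — unchanged through step 6)
position 16 holds *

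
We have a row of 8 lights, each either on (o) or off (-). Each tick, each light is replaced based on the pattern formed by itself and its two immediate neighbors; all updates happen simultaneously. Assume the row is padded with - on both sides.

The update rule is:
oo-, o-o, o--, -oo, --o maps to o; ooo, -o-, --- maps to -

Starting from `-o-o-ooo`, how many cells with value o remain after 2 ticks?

5

o-o-oo-o
-o-oooo-
count of o: 5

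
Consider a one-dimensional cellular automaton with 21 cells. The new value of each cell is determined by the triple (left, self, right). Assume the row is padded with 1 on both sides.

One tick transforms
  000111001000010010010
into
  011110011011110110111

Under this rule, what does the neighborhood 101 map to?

1

At position 20 the neighborhood is 101; the next row has 1 there.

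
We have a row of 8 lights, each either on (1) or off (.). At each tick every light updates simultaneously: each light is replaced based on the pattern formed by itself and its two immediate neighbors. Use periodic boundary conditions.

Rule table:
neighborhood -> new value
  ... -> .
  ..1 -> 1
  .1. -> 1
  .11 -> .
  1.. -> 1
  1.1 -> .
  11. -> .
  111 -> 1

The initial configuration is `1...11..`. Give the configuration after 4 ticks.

1...11..

tick 1: 11.1..11
tick 2: 1..111.1
tick 3: .11.1...
tick 4: 1...11..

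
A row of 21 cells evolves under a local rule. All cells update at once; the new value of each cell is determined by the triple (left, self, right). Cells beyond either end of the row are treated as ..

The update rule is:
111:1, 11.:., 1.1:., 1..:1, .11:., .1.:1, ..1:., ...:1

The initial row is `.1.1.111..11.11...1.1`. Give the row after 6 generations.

.1.1..1.1......11.1.1
.1.11.1.111111....1.1
.1....1..1111.111.1.1
.1111.11..11...1..1.1
..11....1...11.11.1.1
1...111.111.......1.1

1...111.111.......1.1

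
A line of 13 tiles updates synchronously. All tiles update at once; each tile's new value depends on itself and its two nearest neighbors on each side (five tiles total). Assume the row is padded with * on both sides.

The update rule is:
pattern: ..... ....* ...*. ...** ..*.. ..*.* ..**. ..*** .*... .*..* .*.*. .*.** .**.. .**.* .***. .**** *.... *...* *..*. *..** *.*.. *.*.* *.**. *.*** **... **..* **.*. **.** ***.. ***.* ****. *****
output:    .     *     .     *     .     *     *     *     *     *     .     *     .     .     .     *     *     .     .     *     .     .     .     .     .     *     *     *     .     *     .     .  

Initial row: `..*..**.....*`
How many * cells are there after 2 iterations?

7

*..***..*.***
.***..*.**.*.
count of *: 7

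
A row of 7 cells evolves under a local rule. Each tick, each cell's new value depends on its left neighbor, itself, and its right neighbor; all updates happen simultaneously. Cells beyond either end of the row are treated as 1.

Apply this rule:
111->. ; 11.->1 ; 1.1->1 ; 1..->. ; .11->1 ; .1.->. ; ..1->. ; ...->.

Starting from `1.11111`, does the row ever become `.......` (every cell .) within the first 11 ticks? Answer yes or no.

yes

tick 1: 111....
tick 2: ..1....
tick 3: .......
all cells are . at tick 3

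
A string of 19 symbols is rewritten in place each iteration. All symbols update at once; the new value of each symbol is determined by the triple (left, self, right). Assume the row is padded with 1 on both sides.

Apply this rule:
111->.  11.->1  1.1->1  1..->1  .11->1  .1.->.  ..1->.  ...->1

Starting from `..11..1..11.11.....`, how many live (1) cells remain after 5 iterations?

1.111..1.111111111.
111.11..11.......11
..11111.11111111.1.
1.1...111......11.1
11.11.1.111111.1111
count of 1: 15

15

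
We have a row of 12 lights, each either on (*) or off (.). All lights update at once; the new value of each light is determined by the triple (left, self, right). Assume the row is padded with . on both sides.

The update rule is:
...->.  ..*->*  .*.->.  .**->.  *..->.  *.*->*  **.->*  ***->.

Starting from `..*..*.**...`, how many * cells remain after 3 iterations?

3

.*..*.*.*...
*..*.*.*....
..*.*.*.....
count of *: 3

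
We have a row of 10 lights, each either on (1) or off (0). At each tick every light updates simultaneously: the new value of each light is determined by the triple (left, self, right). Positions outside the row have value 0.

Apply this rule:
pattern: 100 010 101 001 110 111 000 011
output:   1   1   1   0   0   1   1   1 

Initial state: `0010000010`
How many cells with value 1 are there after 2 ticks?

tick 1: 1011111011
tick 2: 1111110110
count of 1: 8

8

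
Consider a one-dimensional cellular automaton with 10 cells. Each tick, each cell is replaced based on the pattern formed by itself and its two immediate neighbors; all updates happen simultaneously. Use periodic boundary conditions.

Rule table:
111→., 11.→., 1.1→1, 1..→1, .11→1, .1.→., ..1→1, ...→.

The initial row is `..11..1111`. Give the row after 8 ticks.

1.11..11.1

111.111...
1..11..1.1
.111.11.11
11..11.11.
1.111.11.1
.11..11.11
11.111.11.
1.11..11.1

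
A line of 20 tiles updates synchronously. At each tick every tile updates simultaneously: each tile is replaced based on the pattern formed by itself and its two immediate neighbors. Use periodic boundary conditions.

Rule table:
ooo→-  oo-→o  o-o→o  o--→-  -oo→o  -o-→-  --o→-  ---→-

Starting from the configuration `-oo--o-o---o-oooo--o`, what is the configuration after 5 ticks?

ooo---o-----oo--o---
o-o---------oo------
-o----------oo------
------------oo------
------------oo------

------------oo------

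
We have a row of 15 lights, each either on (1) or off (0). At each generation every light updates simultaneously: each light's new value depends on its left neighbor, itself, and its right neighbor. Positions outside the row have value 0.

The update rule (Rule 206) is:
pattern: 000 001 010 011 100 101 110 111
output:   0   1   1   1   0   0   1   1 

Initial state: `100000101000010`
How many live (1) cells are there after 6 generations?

11

generation 1: 100001101000110
generation 2: 100011101001110
generation 3: 100111101011110
generation 4: 101111101011110
generation 5: 101111101011110  (fixed point — unchanged through generation 6)
count of 1: 11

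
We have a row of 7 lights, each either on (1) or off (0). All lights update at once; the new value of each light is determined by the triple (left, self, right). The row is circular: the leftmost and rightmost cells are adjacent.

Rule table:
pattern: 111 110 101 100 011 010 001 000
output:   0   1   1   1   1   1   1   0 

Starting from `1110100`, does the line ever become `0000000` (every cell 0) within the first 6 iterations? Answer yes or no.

yes

1011111
1110000
1011001
1111111
0000000
all cells are 0 at iteration 5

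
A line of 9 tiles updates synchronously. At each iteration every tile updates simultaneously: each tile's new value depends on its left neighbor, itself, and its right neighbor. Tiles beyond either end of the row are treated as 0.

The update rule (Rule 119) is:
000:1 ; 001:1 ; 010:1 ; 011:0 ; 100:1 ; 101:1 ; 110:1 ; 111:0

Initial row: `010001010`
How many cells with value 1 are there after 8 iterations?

111111111
000000001
111111111  (repeats iteration 1; period 2)
iteration 8: 000000001
count of 1: 1

1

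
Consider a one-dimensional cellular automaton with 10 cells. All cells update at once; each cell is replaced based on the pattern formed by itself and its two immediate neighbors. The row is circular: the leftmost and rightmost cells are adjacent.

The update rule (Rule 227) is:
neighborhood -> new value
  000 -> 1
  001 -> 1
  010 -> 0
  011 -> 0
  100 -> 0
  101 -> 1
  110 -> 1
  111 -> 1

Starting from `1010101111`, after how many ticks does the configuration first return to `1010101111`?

10

tick 1: 1101010111
tick 2: 1110101011
tick 3: 1111010101
tick 4: 1111101010
tick 5: 0111110101
tick 6: 1011111010
tick 7: 0101111101
tick 8: 1010111110
tick 9: 0101011111
tick 10: 1010101111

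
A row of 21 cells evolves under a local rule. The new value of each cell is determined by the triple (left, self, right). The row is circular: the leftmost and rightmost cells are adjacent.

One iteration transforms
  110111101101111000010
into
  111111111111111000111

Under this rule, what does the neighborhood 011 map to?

At position 0 the neighborhood is 011; the next row has 1 there.

1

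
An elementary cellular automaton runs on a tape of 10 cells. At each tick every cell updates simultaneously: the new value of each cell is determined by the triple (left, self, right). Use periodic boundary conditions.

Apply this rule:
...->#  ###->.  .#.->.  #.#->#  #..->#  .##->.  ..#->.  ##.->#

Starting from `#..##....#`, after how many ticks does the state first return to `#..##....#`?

10

tick 1: ##..####..
tick 2: .##....##.
tick 3: ..####..##
tick 4: #....##..#
tick 5: ####..##..
tick 6: ...##..##.
tick 7: ##..##..##
tick 8: .##..##...
tick 9: ..##..####
tick 10: #..##....#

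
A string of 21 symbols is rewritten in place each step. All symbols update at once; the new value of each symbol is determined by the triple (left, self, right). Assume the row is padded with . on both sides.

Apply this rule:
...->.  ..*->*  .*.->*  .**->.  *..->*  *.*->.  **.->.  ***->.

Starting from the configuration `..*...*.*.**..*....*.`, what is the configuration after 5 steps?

.***.*....***.......*

step 1: .***.**.*...****..***
step 2: *.......**.*....**...
step 3: **.....*...**..*..*..
step 4: ..*...***.*..*******.
step 5: .***.*....***.......*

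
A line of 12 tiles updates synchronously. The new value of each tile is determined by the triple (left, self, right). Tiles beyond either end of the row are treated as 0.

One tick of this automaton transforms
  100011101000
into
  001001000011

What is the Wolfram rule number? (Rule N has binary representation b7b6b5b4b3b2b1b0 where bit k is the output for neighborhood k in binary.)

129

position 5: 111 → 1  (bit 7 = 1)
position 6: 110 → 0  (bit 6 = 0)
position 7: 101 → 0  (bit 5 = 0)
position 1: 100 → 0  (bit 4 = 0)
position 4: 011 → 0  (bit 3 = 0)
position 0: 010 → 0  (bit 2 = 0)
position 3: 001 → 0  (bit 1 = 0)
position 2: 000 → 1  (bit 0 = 1)
bits b7..b0 = 10000001 = 129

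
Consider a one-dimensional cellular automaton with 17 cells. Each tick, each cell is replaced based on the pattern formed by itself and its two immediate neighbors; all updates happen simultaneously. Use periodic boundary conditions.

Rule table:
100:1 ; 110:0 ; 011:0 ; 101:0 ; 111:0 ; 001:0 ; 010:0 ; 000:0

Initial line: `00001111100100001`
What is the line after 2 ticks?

tick 1: 10000000010010000
tick 2: 01000000001001000

01000000001001000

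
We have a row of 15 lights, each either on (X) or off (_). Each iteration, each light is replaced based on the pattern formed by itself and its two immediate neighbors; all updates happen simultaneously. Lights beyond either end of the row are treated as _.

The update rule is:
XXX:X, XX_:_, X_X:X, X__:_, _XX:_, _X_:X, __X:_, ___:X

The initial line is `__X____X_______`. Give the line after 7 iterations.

_X__XX___XX__X_

iteration 1: X_X_XX_X_XXXXXX
iteration 2: XXXX__XXX_XXXX_
iteration 3: _XX____X_X_XX__
iteration 4: ____XX_XXXX___X
iteration 5: XXX___X_XX__X_X
iteration 6: _X__X_XX____XXX
iteration 7: _X__XX___XX__X_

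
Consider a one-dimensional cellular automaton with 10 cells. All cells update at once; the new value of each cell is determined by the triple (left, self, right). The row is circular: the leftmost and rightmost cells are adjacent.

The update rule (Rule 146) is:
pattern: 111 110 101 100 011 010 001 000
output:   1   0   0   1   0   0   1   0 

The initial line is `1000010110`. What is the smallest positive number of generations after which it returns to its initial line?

4

generation 1: 0100100000
generation 2: 1011010000
generation 3: 0000001001
generation 4: 1000010110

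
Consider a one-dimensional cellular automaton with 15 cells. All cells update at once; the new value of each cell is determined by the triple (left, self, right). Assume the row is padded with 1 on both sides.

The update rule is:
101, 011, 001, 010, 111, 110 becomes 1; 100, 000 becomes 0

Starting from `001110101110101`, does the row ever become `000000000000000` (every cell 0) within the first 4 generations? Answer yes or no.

no

generation 1: 011111111111111
generation 2: 111111111111111
generation 3: 111111111111111  (fixed point — unchanged through generation 4)
generation 4 is 111111111111111, still not uniform 0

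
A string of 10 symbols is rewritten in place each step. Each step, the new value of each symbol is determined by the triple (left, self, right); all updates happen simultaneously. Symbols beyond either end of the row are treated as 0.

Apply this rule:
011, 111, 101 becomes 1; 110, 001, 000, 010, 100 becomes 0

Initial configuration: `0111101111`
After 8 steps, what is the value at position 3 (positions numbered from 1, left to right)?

0

step 1: 0111011110
step 2: 0110111100
step 3: 0101111000
step 4: 0011110000
step 5: 0011100000
step 6: 0011000000
step 7: 0010000000
step 8: 0000000000
position 3 holds 0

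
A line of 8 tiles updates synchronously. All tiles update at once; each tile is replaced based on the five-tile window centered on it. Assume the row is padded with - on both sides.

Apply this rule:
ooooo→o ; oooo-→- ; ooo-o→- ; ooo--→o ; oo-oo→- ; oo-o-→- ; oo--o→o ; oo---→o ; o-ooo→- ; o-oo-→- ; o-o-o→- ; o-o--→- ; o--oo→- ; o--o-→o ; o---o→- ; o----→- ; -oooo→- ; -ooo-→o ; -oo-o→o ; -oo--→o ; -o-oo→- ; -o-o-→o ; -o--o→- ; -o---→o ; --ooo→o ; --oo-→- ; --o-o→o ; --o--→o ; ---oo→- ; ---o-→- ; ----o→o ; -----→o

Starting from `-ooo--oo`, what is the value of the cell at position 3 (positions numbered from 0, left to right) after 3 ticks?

-

-oooo--o
-o--oooo
-o--o--o
position 3 holds -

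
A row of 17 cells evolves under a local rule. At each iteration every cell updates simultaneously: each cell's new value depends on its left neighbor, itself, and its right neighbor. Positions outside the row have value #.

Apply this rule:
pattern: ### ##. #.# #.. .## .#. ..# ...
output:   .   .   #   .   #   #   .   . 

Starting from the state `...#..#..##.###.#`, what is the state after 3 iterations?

...#..#..#.##..##
...#..#..###...#.
...#..#..#.....##

...#..#..#.....##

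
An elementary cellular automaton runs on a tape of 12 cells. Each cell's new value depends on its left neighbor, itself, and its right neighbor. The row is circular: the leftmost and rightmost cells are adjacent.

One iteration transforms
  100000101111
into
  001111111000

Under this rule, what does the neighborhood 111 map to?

At position 9 the neighborhood is 111; the next row has 0 there.

0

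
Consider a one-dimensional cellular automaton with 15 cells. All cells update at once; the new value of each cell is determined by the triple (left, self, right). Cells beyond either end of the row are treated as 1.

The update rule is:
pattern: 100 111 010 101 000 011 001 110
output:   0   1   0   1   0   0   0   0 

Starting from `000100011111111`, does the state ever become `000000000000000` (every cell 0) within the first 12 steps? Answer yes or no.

yes

step 1: 000000001111111
step 2: 000000000111111
step 3: 000000000011111
step 4: 000000000001111
step 5: 000000000000111
step 6: 000000000000011
step 7: 000000000000001
step 8: 000000000000000
all cells are 0 at step 8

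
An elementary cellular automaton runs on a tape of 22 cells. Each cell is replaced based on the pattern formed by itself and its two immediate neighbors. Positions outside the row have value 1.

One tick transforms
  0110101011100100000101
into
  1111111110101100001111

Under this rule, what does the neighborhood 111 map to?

At position 9 the neighborhood is 111; the next row has 0 there.

0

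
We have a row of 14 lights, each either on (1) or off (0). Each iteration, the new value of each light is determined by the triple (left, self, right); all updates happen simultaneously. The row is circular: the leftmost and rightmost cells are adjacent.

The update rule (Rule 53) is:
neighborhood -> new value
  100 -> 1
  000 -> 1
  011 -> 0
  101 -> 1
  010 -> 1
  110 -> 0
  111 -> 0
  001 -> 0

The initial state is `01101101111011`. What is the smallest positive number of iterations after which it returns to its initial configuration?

28

10010010000100
11011011110110
00100100001001
10110111101101
01001000010010
01101111011011
10010000100100
11011110110110
00100001001001
10111101101101
01000010010010
01111011011011
10000100100100
11110110110110
00001001001001
11101101101101
00010010010010
11011011011011
00100100100100
10110110110111
01001001001000
01101101101111
10010010010000
11011011011110
00100100100001
10110110111101
01001001000010
01101101111011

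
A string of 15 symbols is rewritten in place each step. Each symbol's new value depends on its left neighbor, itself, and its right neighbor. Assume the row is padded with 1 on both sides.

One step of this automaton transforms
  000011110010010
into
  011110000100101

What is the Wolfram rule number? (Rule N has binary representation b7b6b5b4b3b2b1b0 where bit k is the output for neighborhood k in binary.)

position 5: 111 → 0  (bit 7 = 0)
position 7: 110 → 0  (bit 6 = 0)
position 14: 101 → 1  (bit 5 = 1)
position 0: 100 → 0  (bit 4 = 0)
position 4: 011 → 1  (bit 3 = 1)
position 10: 010 → 0  (bit 2 = 0)
position 3: 001 → 1  (bit 1 = 1)
position 1: 000 → 1  (bit 0 = 1)
bits b7..b0 = 00101011 = 43

43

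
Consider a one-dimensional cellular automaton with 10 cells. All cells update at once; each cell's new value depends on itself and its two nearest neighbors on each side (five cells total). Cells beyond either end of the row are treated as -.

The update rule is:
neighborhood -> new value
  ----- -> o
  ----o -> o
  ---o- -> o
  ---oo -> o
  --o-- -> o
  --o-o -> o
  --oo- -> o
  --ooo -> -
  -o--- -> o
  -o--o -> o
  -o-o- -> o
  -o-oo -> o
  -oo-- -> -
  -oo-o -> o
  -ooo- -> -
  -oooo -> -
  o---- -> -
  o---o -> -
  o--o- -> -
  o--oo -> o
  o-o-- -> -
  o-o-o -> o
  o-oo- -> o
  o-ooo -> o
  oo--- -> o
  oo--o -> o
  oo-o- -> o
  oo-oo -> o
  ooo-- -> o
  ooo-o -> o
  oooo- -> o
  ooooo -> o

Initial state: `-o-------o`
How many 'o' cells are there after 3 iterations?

ooo-oooooo
--ooo-oooo
oo--ooo-oo
count of o: 7

7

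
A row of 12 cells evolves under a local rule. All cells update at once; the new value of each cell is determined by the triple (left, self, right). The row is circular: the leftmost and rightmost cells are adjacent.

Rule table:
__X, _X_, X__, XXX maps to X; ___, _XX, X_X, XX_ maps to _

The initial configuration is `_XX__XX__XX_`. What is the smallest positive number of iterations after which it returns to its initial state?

2

iteration 1: X__XX__XX__X
iteration 2: _XX__XX__XX_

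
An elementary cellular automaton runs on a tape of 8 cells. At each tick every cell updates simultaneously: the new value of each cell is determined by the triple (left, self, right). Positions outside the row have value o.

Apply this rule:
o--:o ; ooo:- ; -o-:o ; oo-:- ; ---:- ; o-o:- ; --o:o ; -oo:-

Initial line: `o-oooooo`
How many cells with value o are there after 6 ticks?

--------
o------o
-o----o-
-oo--oo-
---oo---
o-o--o-o
count of o: 4

4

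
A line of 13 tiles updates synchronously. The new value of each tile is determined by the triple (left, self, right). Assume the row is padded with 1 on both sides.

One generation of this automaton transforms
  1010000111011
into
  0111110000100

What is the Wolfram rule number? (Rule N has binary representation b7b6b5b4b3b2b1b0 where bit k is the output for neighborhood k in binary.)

53

position 8: 111 → 0  (bit 7 = 0)
position 0: 110 → 0  (bit 6 = 0)
position 1: 101 → 1  (bit 5 = 1)
position 3: 100 → 1  (bit 4 = 1)
position 7: 011 → 0  (bit 3 = 0)
position 2: 010 → 1  (bit 2 = 1)
position 6: 001 → 0  (bit 1 = 0)
position 4: 000 → 1  (bit 0 = 1)
bits b7..b0 = 00110101 = 53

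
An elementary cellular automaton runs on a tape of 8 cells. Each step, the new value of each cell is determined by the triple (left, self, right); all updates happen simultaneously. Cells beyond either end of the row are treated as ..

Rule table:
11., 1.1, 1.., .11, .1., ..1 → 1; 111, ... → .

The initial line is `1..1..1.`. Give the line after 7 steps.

11111111
1......1
11....11
111..111
1.1111.1
111..111  (repeats step 4; period 2)
step 7: 1.1111.1

1.1111.1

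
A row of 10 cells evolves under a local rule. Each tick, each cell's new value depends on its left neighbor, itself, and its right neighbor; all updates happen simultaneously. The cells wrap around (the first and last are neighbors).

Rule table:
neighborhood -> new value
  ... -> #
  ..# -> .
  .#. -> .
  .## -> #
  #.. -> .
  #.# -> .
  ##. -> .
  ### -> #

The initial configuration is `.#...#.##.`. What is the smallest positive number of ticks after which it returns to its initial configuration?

tick 1: ...#...#..
tick 2: ##...#...#
tick 3: #..#...#.#
tick 4: .....#...#
tick 5: .###...#..
tick 6: .##..#...#
tick 7: .#.....#..
tick 8: ...###...#
tick 9: .#.##..#..
tick 10: ...#.....#
tick 11: .#...###..
tick 12: ...#.##..#
tick 13: .#...#....
tick 14: ...#...###
tick 15: .#...#.##.

15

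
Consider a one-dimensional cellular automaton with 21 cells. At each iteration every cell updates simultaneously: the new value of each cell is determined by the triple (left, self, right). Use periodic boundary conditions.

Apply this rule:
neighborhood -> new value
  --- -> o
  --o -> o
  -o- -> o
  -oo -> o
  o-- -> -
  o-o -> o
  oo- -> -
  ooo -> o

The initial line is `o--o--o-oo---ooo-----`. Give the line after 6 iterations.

o-oo-oooo--oooo--oooo
-oo-oooo--oooo--ooooo
oo-oooo--oooo--ooooo-
o-oooo--oooo--ooooo-o
-oooo--oooo--ooooo-oo
oooo--oooo--ooooo-oo-

oooo--oooo--ooooo-oo-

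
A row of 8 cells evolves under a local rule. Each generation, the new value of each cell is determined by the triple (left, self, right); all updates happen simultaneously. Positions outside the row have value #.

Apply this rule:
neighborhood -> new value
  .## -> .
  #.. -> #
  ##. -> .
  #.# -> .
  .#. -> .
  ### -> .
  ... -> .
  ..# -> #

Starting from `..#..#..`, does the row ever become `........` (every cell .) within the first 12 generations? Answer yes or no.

yes

##.##.##
........
all cells are . at generation 2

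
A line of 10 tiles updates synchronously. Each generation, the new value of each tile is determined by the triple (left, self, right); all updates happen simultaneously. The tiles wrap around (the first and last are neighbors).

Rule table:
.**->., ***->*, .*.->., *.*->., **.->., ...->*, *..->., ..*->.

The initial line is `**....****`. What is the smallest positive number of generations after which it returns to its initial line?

generation 1: *..**..***
generation 2: ........**
generation 3: .******...
generation 4: ..****..**
generation 5: ...**.....
generation 6: **....****

6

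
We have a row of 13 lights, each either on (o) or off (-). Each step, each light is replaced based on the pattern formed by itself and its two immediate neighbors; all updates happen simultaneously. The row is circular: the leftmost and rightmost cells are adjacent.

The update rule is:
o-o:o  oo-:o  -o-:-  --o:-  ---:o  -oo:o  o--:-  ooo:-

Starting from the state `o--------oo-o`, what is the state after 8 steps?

ooo----oooo-o

step 1: o-oooooo-oooo
step 2: ooo----ooo---
step 3: o-o-oo-o-o-o-
step 4: -o-oooo-o-o-o
step 5: o-oo--oo-o-o-
step 6: -ooo--ooo-o-o
step 7: oo-o--o-oo-o-
step 8: ooo----oooo-o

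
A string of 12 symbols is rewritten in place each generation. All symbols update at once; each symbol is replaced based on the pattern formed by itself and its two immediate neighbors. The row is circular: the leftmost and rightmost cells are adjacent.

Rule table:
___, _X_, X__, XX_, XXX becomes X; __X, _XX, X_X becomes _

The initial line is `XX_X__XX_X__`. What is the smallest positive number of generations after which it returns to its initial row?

_X_XX__X_XX_
_X__XX_X__XX
_XX__X_XX__X
__XX_X__XX_X
X__X_XX__X_X
XX_X__XX_X__

6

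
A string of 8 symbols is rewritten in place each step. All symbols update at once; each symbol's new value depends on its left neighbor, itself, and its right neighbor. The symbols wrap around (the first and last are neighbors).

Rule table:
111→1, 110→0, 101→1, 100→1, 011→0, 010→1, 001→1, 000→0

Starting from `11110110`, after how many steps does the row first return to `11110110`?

6

01101001
10011111
01101111
10010110
11111001
11110110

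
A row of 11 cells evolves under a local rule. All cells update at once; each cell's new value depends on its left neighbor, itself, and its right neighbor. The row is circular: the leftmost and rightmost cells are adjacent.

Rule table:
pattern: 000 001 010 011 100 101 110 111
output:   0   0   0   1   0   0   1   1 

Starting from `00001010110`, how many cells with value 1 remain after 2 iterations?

2

00000000110
00000000110
count of 1: 2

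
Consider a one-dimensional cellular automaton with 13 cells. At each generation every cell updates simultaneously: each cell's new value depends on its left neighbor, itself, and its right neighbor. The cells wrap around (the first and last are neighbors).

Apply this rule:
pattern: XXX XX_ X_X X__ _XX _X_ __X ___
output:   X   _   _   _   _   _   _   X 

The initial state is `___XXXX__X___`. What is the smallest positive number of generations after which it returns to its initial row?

XX__XX_____XX
X______XXX__X
__XXXX__X____
X__XX_____XXX
______XXX__XX
_XXXX__X_____
__XX_____XXXX
_____XXX__XX_
XXXX__X______
_XX_____XXXX_
____XXX__XX__
XXX__X______X
XX_____XXXX__
___XXX__XX___
XX__X______XX
X_____XXXX__X
__XXX__XX____
X__X______XXX
_____XXXX__XX
_XXX__XX_____
__X______XXXX
____XXXX__XX_
XXX__XX______
_X______XXXX_
___XXXX__XX__
XX__XX______X
X______XXXX__
__XXXX__XX___
X__XX______XX
______XXXX__X
_XXXX__XX____
__XX______XXX
_____XXXX__X_
XXXX__XX_____
_XX______XXX_
____XXXX__X__
XXX__XX_____X
XX______XXX__
___XXXX__X___

39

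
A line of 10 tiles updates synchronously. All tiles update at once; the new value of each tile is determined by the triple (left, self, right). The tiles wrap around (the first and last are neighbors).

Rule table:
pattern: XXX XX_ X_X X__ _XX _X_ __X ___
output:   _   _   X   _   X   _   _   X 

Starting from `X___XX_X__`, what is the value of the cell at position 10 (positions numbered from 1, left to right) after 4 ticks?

__X_X_X___
X__X_X__XX
____X___X_
XXX___X___
position 10 holds _

_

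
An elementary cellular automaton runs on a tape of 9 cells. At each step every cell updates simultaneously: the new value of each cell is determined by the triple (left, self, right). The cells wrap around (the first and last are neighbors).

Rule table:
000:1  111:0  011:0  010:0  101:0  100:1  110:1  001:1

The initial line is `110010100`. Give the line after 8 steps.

011100011
000111101
111000100
001111011
110001001
011110110
100010011
111101100

111101100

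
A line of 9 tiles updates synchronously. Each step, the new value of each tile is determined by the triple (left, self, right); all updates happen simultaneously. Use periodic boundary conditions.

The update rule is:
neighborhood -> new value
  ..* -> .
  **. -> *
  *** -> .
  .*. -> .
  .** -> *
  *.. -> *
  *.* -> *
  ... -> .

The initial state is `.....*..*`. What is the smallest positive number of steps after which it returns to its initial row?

9

*.....*..
.*.....*.
..*.....*
*..*.....
.*..*....
..*..*...
...*..*..
....*..*.
.....*..*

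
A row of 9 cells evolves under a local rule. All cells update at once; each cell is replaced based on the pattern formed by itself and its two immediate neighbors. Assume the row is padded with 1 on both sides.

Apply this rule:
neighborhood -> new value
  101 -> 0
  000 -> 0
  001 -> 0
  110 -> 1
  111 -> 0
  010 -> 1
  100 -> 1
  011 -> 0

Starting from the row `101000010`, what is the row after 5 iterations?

001101010

101100010
100110010
110011010
011001010
001101010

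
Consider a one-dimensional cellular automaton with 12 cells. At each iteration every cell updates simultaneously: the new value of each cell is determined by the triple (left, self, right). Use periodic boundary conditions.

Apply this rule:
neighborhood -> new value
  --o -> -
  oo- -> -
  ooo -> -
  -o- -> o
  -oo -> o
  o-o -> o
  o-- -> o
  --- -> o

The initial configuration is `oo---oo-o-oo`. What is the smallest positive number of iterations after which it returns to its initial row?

iteration 1: --oo-o-oooo-
iteration 2: o-o-oooo---o
iteration 3: -oooo---oo-o
iteration 4: oo---oo-o-oo

4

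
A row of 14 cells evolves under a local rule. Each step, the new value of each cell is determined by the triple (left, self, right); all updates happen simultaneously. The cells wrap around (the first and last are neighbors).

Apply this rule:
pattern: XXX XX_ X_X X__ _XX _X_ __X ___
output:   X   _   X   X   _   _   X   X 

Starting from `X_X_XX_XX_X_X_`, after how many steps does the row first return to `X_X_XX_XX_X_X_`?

_X_X__X__X_X_X
X_X_XX_XX_X_X_

2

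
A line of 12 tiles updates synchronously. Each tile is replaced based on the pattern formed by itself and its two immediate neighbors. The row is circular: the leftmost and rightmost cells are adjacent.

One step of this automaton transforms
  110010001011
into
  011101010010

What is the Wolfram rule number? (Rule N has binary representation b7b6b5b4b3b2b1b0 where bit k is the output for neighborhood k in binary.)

position 0: 111 → 0  (bit 7 = 0)
position 1: 110 → 1  (bit 6 = 1)
position 9: 101 → 0  (bit 5 = 0)
position 2: 100 → 1  (bit 4 = 1)
position 10: 011 → 1  (bit 3 = 1)
position 4: 010 → 0  (bit 2 = 0)
position 3: 001 → 1  (bit 1 = 1)
position 6: 000 → 0  (bit 0 = 0)
bits b7..b0 = 01011010 = 90

90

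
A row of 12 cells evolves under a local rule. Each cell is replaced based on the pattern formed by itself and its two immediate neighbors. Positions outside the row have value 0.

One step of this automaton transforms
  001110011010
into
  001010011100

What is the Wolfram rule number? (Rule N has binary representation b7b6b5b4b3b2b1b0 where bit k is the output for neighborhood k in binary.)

position 3: 111 → 0  (bit 7 = 0)
position 4: 110 → 1  (bit 6 = 1)
position 9: 101 → 1  (bit 5 = 1)
position 5: 100 → 0  (bit 4 = 0)
position 2: 011 → 1  (bit 3 = 1)
position 10: 010 → 0  (bit 2 = 0)
position 1: 001 → 0  (bit 1 = 0)
position 0: 000 → 0  (bit 0 = 0)
bits b7..b0 = 01101000 = 104

104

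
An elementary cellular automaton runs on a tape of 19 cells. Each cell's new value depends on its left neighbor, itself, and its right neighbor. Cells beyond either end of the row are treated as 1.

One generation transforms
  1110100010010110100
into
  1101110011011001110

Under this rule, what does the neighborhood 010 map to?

1

At position 4 the neighborhood is 010; the next row has 1 there.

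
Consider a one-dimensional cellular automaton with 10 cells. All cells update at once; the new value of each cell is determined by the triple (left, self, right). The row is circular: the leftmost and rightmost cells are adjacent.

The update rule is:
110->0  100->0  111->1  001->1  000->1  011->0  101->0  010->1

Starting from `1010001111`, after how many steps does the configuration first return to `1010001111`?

15

step 1: 0010110111
step 2: 0110000010
step 3: 1000111110
step 4: 1011011100
step 5: 1000001001
step 6: 0011111010
step 7: 1101110010
step 8: 0000100110
step 9: 1111101000
step 10: 0111001011
step 11: 0010011000
step 12: 1110100011
step 13: 1100101101
step 14: 1001100000
step 15: 1010001111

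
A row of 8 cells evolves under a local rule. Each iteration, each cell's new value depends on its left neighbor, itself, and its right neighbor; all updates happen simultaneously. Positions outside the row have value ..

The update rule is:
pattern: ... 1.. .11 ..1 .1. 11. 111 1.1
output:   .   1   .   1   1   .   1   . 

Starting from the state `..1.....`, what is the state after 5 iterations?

.111....
1.1.1...
1.1.11..
1.1...1.
1.11.111

1.11.111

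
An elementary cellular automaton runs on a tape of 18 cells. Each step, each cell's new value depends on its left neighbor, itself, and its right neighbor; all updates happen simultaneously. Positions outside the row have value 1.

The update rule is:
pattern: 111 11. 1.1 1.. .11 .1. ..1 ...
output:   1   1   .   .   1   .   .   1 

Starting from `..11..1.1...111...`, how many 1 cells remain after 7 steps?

11

..11......1.111.1.
..11.1111...111...
..11.1111.1.111.1.
..11.1111...111...  (repeats step 2; period 2)
step 7: ..11.1111.1.111.1.
count of 1: 11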